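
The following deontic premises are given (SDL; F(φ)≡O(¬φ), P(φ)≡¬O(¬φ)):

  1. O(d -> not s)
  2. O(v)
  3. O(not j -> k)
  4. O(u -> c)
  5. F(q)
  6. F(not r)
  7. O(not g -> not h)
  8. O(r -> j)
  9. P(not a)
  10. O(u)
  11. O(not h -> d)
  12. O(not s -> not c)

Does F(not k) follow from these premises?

Premise 3 is O(not j -> k), but O(not j) is not derivable from the premises, so it does not yield O(k).
No other premise forces O(k). An ideal world satisfying every premise can still have not k true, so F(not k) is not derivable.

No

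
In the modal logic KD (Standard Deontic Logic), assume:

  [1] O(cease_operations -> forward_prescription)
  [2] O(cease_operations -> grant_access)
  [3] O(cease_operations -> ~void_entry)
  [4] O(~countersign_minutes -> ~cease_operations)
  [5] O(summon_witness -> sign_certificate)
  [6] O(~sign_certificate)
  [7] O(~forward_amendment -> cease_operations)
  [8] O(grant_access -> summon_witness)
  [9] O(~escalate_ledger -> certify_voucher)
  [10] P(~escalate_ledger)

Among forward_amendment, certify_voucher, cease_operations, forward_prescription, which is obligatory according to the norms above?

forward_amendment

Premise 6 states O(~sign_certificate) outright.
Premise 5 is O(summon_witness -> sign_certificate); contrapositively O(~sign_certificate -> ~summon_witness). Since O(~sign_certificate) holds, K gives O(~summon_witness).
The contrapositive of premise 8 (O(grant_access -> summon_witness)) is O(~summon_witness -> ~grant_access), and O(~summon_witness) is already established, so O(~grant_access).
The contrapositive of premise 2 (O(cease_operations -> grant_access)) is O(~grant_access -> ~cease_operations), and O(~grant_access) is already established, so O(~cease_operations).
The contrapositive of premise 7 (O(~forward_amendment -> cease_operations)) is O(~cease_operations -> forward_amendment), and O(~cease_operations) is already established, so O(forward_amendment).
So O(forward_amendment) holds — forward_amendment is obligatory. None of the other listed options is made obligatory by any chain of premises.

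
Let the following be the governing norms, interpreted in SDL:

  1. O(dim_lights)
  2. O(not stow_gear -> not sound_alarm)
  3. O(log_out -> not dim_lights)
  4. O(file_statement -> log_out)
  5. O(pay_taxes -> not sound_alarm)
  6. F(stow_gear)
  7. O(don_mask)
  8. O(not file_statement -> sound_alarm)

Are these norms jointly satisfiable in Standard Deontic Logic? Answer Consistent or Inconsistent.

Inconsistent

Premise 6, F(stow_gear), is equivalent to O(not stow_gear).
Premise 2 is O(not stow_gear -> not sound_alarm); since O(not stow_gear), deontic closure gives O(not sound_alarm).
The contrapositive of premise 8 (O(not file_statement -> sound_alarm)) is O(not sound_alarm -> file_statement), and O(not sound_alarm) is already established, so O(file_statement).
Premise 4 is O(file_statement -> log_out); since O(file_statement), deontic closure gives O(log_out).
With premise 3, O(log_out -> not dim_lights), the K-axiom yields O(not dim_lights).
However, premise 1 gives O(dim_lights).
We now have both O(not dim_lights) and O(dim_lights) — dim_lights is simultaneously obligatory and forbidden, violating the D-axiom.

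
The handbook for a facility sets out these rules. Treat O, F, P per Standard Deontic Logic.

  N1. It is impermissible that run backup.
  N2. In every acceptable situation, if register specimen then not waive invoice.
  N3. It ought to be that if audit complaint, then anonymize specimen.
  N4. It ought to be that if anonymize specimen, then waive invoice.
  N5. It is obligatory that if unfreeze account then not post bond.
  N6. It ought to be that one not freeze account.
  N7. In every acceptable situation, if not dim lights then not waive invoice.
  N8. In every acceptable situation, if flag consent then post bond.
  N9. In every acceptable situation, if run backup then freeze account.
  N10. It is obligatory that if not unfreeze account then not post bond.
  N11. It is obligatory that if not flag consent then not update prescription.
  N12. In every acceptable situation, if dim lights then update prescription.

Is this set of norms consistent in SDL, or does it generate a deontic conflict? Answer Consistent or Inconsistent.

Premise 9 is O(run_backup → freeze_account), but O(run_backup) is not derivable from the premises, so it does not yield O(freeze_account).
So O(freeze_account) is not derivable, and the apparent clash with O(¬freeze_account) does not arise.
A world satisfying every obligation exists (e.g. anonymize_specimen=false, audit_complaint=false, dim_lights=false, flag_consent=false, freeze_account=false, post_bond=false, register_specimen=false, run_backup=false, unfreeze_account=false, update_prescription=false, waive_invoice=false); no atom is both obligatory and forbidden, so the set is consistent.

Consistent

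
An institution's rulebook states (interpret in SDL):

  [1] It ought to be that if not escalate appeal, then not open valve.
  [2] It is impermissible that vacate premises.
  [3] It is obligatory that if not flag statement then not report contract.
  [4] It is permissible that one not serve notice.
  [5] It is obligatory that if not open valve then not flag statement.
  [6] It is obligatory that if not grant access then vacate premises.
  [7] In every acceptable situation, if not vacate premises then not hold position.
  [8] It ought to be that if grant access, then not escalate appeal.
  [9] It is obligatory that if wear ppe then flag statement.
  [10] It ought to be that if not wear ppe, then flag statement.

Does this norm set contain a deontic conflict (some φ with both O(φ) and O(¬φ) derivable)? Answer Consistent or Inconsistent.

Premises 10 and 9 are O(¬wear_ppe → flag_statement) and O(wear_ppe → flag_statement); every ideal world satisfies ¬wear_ppe or wear_ppe, so in either case flag_statement holds — hence O(flag_statement).
Premise 5 is O(¬open_valve → ¬flag_statement); contrapositively O(flag_statement → open_valve). Since O(flag_statement) holds, K gives O(open_valve).
Premise 1, O(¬escalate_appeal → ¬open_valve), contraposes to O(open_valve → escalate_appeal); with O(open_valve) we get O(escalate_appeal).
The contrapositive of premise 8 (O(grant_access → ¬escalate_appeal)) is O(escalate_appeal → ¬grant_access), and O(escalate_appeal) is already established, so O(¬grant_access).
With premise 6, O(¬grant_access → vacate_premises), the K-axiom yields O(vacate_premises).
However, F(vacate_premises) at premise 2 amounts to O(¬vacate_premises).
We now have both O(vacate_premises) and O(¬vacate_premises) — vacate_premises is simultaneously obligatory and forbidden, violating the D-axiom.

Inconsistent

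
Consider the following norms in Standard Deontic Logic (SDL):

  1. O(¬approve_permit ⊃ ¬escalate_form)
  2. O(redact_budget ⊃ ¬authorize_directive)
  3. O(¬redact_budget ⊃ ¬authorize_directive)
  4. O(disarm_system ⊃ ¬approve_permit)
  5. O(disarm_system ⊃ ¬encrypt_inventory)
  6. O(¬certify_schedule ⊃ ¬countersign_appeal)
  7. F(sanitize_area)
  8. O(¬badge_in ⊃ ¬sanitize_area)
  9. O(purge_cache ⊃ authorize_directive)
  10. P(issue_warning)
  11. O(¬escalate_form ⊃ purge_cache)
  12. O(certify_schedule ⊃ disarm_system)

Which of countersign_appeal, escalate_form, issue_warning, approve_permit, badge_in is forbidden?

countersign_appeal

By case analysis on ¬redact_budget: premise 3 gives O(¬redact_budget ⊃ ¬authorize_directive) and premise 2 gives O(redact_budget ⊃ ¬authorize_directive), so O(¬authorize_directive) either way.
Premise 9, O(purge_cache ⊃ authorize_directive), contraposes to O(¬authorize_directive ⊃ ¬purge_cache); with O(¬authorize_directive) we get O(¬purge_cache).
The contrapositive of premise 11 (O(¬escalate_form ⊃ purge_cache)) is O(¬purge_cache ⊃ escalate_form), and O(¬purge_cache) is already established, so O(escalate_form).
Premise 1 is O(¬approve_permit ⊃ ¬escalate_form); contrapositively O(escalate_form ⊃ approve_permit). Since O(escalate_form) holds, K gives O(approve_permit).
Premise 4, O(disarm_system ⊃ ¬approve_permit), contraposes to O(approve_permit ⊃ ¬disarm_system); with O(approve_permit) we get O(¬disarm_system).
Premise 12, O(certify_schedule ⊃ disarm_system), contraposes to O(¬disarm_system ⊃ ¬certify_schedule); with O(¬disarm_system) we get O(¬certify_schedule).
Applying K to premise 6 (O(¬certify_schedule ⊃ ¬countersign_appeal)) and O(¬certify_schedule) yields O(¬countersign_appeal).
So O(¬countersign_appeal) holds, i.e. countersign_appeal is forbidden. None of the other listed options is forbidden under the premises.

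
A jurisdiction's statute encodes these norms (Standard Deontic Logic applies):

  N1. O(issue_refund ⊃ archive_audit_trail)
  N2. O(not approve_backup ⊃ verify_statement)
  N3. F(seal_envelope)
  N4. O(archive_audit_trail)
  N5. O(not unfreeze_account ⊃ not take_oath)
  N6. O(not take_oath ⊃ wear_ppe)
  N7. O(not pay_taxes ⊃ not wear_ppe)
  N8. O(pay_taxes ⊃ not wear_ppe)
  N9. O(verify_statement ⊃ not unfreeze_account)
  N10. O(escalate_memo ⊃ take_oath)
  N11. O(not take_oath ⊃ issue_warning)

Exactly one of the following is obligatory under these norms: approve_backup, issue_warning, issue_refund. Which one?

By case analysis on not pay_taxes: premise 7 gives O(not pay_taxes ⊃ not wear_ppe) and premise 8 gives O(pay_taxes ⊃ not wear_ppe), so O(not wear_ppe) either way.
Premise 6 is O(not take_oath ⊃ wear_ppe); contrapositively O(not wear_ppe ⊃ take_oath). Since O(not wear_ppe) holds, K gives O(take_oath).
The contrapositive of premise 5 (O(not unfreeze_account ⊃ not take_oath)) is O(take_oath ⊃ unfreeze_account), and O(take_oath) is already established, so O(unfreeze_account).
The contrapositive of premise 9 (O(verify_statement ⊃ not unfreeze_account)) is O(unfreeze_account ⊃ not verify_statement), and O(unfreeze_account) is already established, so O(not verify_statement).
The contrapositive of premise 2 (O(not approve_backup ⊃ verify_statement)) is O(not verify_statement ⊃ approve_backup), and O(not verify_statement) is already established, so O(approve_backup).
So O(approve_backup) holds — approve_backup is obligatory. None of the other listed options is made obligatory by any chain of premises.

approve_backup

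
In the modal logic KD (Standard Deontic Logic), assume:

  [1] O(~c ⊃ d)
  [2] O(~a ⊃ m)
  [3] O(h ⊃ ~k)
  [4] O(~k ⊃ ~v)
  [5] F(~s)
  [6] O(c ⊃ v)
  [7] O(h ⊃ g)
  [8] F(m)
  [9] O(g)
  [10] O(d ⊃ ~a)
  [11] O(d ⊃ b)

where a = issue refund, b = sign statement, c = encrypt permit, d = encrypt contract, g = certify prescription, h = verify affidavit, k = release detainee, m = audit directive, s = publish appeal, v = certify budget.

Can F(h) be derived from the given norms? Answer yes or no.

Premise 8, F(m), is equivalent to O(~m).
Premise 2 is O(~a ⊃ m); contrapositively O(~m ⊃ a). Since O(~m) holds, K gives O(a).
Premise 10, O(d ⊃ ~a), contraposes to O(a ⊃ ~d); with O(a) we get O(~d).
Premise 1, O(~c ⊃ d), contraposes to O(~d ⊃ c); with O(~d) we get O(c).
Applying K to premise 6 (O(c ⊃ v)) and O(c) yields O(v).
The contrapositive of premise 4 (O(~k ⊃ ~v)) is O(v ⊃ k), and O(v) is already established, so O(k).
Premise 3, O(h ⊃ ~k), contraposes to O(k ⊃ ~h); with O(k) we get O(~h).
Premises 5, 7, 9, 11 do not contribute to this derivation.
So O(~h) holds, i.e. F(h). The claim follows.

Yes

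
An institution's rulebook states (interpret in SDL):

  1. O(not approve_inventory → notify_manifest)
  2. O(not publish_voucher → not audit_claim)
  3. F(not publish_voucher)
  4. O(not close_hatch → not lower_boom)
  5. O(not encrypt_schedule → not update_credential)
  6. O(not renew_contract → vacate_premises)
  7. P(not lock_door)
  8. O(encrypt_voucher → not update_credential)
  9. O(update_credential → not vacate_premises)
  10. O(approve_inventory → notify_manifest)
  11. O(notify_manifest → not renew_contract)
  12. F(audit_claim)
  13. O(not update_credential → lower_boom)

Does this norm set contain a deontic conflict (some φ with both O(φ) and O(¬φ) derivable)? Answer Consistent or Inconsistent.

Consistent

Premise 2 is O(not publish_voucher → not audit_claim); even if O(not audit_claim) held, inferring O(not publish_voucher) would be affirming the consequent — invalid.
So O(not publish_voucher) is not derivable, and the apparent clash with O(publish_voucher) does not arise.
A world satisfying every obligation exists (e.g. approve_inventory=false, audit_claim=false, close_hatch=true, encrypt_schedule=false, encrypt_voucher=false, lock_door=false, lower_boom=true, notify_manifest=true, publish_voucher=true, renew_contract=false, update_credential=false, vacate_premises=true); no atom is both obligatory and forbidden, so the set is consistent.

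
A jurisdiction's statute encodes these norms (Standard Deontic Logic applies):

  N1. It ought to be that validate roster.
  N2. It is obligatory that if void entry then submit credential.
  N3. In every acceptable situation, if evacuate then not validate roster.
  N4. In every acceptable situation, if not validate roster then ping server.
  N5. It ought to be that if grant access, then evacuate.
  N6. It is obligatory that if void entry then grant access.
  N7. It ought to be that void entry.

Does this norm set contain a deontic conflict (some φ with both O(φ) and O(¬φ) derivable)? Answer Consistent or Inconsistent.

Inconsistent

Premise 1 states O(validate_roster) outright.
Premise 3, O(evacuate → ¬validate_roster), contraposes to O(validate_roster → ¬evacuate); with O(validate_roster) we get O(¬evacuate).
Premise 5, O(grant_access → evacuate), contraposes to O(¬evacuate → ¬grant_access); with O(¬evacuate) we get O(¬grant_access).
Premise 6, O(void_entry → grant_access), contraposes to O(¬grant_access → ¬void_entry); with O(¬grant_access) we get O(¬void_entry).
But premise 7 directly asserts O(void_entry).
We now have both O(¬void_entry) and O(void_entry) — void_entry is simultaneously obligatory and forbidden, violating the D-axiom.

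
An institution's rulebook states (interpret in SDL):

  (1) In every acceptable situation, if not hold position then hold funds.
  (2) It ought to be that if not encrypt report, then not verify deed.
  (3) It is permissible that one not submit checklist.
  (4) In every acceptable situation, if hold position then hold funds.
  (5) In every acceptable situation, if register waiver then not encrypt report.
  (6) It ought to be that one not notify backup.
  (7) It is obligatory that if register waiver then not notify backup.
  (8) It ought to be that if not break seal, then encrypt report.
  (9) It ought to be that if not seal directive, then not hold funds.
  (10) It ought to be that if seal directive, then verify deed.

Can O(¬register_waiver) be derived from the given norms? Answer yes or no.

Premises 1 and 4 cover both cases: O(¬hold_position → hold_funds) and O(hold_position → hold_funds). Since ¬hold_position ∨ hold_position is a tautology, O(hold_funds) follows.
Premise 9, O(¬seal_directive → ¬hold_funds), contraposes to O(hold_funds → seal_directive); with O(hold_funds) we get O(seal_directive).
With premise 10, O(seal_directive → verify_deed), the K-axiom yields O(verify_deed).
Premise 2, O(¬encrypt_report → ¬verify_deed), contraposes to O(verify_deed → encrypt_report); with O(verify_deed) we get O(encrypt_report).
Premise 5, O(register_waiver → ¬encrypt_report), contraposes to O(encrypt_report → ¬register_waiver); with O(encrypt_report) we get O(¬register_waiver).
Premises 3, 6, 7, 8 do not contribute to this derivation.
So O(¬register_waiver) follows.

Yes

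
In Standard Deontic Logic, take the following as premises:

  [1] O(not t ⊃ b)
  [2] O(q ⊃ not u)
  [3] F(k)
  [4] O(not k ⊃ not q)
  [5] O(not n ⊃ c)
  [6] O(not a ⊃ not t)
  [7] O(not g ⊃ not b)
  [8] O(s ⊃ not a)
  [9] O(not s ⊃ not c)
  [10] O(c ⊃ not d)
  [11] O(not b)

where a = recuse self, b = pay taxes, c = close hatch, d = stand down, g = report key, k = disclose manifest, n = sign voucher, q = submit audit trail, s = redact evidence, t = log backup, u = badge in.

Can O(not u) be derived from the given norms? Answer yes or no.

Premise 2 is O(q ⊃ not u), but O(q) is not derivable from the premises, so it does not yield O(not u).
No other premise forces O(not u). An ideal world satisfying every premise can still have not u false, so O(not u) is not derivable.

No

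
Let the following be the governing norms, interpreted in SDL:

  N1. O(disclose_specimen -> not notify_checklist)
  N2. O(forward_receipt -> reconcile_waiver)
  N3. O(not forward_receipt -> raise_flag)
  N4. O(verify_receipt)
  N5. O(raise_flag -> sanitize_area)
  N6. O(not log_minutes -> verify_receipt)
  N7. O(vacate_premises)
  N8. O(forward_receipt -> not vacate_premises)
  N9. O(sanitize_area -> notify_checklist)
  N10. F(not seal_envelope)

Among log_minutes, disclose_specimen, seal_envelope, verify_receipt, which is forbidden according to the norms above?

disclose_specimen

Premise 7 states O(vacate_premises) outright.
Premise 8 is O(forward_receipt -> not vacate_premises); contrapositively O(vacate_premises -> not forward_receipt). Since O(vacate_premises) holds, K gives O(not forward_receipt).
Applying K to premise 3 (O(not forward_receipt -> raise_flag)) and O(not forward_receipt) yields O(raise_flag).
Premise 5 is O(raise_flag -> sanitize_area); since O(raise_flag), deontic closure gives O(sanitize_area).
With premise 9, O(sanitize_area -> notify_checklist), the K-axiom yields O(notify_checklist).
Premise 1 is O(disclose_specimen -> not notify_checklist); contrapositively O(notify_checklist -> not disclose_specimen). Since O(notify_checklist) holds, K gives O(not disclose_specimen).
So O(not disclose_specimen) holds, i.e. disclose_specimen is forbidden. None of the other listed options is forbidden under the premises.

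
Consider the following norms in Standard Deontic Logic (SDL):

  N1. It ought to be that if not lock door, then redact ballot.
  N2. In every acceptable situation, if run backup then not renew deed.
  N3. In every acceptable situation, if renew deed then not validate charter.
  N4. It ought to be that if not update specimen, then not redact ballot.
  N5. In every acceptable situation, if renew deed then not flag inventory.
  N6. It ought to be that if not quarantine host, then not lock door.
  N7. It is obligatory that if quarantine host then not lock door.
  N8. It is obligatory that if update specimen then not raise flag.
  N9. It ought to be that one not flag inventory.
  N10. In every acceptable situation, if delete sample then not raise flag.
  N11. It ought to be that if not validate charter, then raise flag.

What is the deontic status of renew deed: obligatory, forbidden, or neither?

Forbidden

By case analysis on ¬quarantine_host: premise 6 gives O(¬quarantine_host → ¬lock_door) and premise 7 gives O(quarantine_host → ¬lock_door), so O(¬lock_door) either way.
Premise 1 is O(¬lock_door → redact_ballot); since O(¬lock_door), deontic closure gives O(redact_ballot).
The contrapositive of premise 4 (O(¬update_specimen → ¬redact_ballot)) is O(redact_ballot → update_specimen), and O(redact_ballot) is already established, so O(update_specimen).
With premise 8, O(update_specimen → ¬raise_flag), the K-axiom yields O(¬raise_flag).
Premise 11, O(¬validate_charter → raise_flag), contraposes to O(¬raise_flag → validate_charter); with O(¬raise_flag) we get O(validate_charter).
Premise 3, O(renew_deed → ¬validate_charter), contraposes to O(validate_charter → ¬renew_deed); with O(validate_charter) we get O(¬renew_deed).
Premises 2, 5, 9, 10 do not contribute to this derivation.
Thus O(¬renew_deed), which is F(renew_deed): renew_deed is forbidden.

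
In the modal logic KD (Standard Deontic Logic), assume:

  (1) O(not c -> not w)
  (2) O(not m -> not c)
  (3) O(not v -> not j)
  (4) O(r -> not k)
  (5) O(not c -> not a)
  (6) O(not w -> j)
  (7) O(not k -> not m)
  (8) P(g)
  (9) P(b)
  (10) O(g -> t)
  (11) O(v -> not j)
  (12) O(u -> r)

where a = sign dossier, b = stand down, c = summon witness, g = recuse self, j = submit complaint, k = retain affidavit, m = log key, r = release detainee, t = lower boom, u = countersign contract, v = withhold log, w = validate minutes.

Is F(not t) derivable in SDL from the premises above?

No

Premise 10 is O(g -> t), but O(g) is not derivable from the premises (the permission P(g) asserts only not O(not g), not O(g)), so it does not yield O(t).
No other premise forces O(t). An ideal world satisfying every premise can still have not t true, so F(not t) is not derivable.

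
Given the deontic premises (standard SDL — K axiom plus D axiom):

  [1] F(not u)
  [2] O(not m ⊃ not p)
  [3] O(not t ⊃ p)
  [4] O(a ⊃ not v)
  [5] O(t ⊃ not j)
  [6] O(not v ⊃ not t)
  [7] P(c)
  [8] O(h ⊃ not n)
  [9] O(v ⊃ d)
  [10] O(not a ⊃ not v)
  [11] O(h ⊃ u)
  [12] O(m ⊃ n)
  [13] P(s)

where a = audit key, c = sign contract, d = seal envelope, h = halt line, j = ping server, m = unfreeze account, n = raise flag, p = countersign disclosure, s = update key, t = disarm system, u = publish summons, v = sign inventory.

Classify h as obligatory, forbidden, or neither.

Forbidden

By case analysis on not a: premise 10 gives O(not a ⊃ not v) and premise 4 gives O(a ⊃ not v), so O(not v) either way.
From O(not v) and premise 6, O(not v ⊃ not t), we obtain O(not t).
Premise 3 is O(not t ⊃ p); since O(not t), deontic closure gives O(p).
Premise 2, O(not m ⊃ not p), contraposes to O(p ⊃ m); with O(p) we get O(m).
With premise 12, O(m ⊃ n), the K-axiom yields O(n).
The contrapositive of premise 8 (O(h ⊃ not n)) is O(n ⊃ not h), and O(n) is already established, so O(not h).
Premises 1, 5, 7, 9, 11, 13 do not contribute to this derivation.
Thus O(not h), which is F(h): h is forbidden.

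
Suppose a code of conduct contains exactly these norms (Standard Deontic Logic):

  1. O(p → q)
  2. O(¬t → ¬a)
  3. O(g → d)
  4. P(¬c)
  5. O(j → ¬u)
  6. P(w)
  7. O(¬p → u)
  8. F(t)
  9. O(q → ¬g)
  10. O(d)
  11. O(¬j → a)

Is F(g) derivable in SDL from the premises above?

Yes

Premise 8, F(t), is equivalent to O(¬t).
From O(¬t) and premise 2, O(¬t → ¬a), we obtain O(¬a).
Premise 11, O(¬j → a), contraposes to O(¬a → j); with O(¬a) we get O(j).
Applying K to premise 5 (O(j → ¬u)) and O(j) yields O(¬u).
Premise 7, O(¬p → u), contraposes to O(¬u → p); with O(¬u) we get O(p).
Premise 1 is O(p → q); since O(p), deontic closure gives O(q).
From O(q) and premise 9, O(q → ¬g), we obtain O(¬g).
Premises 3, 4, 6, 10 do not contribute to this derivation.
So O(¬g) holds, i.e. F(g). The claim follows.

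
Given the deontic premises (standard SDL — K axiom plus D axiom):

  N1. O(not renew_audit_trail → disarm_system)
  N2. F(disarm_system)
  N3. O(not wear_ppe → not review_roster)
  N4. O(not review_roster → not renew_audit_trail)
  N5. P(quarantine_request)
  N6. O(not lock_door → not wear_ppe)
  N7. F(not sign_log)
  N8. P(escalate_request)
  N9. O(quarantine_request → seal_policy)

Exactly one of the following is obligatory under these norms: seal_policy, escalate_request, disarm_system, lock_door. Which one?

lock_door

Premise 2 is F(disarm_system), i.e. O(not disarm_system).
The contrapositive of premise 1 (O(not renew_audit_trail → disarm_system)) is O(not disarm_system → renew_audit_trail), and O(not disarm_system) is already established, so O(renew_audit_trail).
Premise 4 is O(not review_roster → not renew_audit_trail); contrapositively O(renew_audit_trail → review_roster). Since O(renew_audit_trail) holds, K gives O(review_roster).
The contrapositive of premise 3 (O(not wear_ppe → not review_roster)) is O(review_roster → wear_ppe), and O(review_roster) is already established, so O(wear_ppe).
The contrapositive of premise 6 (O(not lock_door → not wear_ppe)) is O(wear_ppe → lock_door), and O(wear_ppe) is already established, so O(lock_door).
So O(lock_door) holds — lock_door is obligatory. None of the other listed options is made obligatory by any chain of premises.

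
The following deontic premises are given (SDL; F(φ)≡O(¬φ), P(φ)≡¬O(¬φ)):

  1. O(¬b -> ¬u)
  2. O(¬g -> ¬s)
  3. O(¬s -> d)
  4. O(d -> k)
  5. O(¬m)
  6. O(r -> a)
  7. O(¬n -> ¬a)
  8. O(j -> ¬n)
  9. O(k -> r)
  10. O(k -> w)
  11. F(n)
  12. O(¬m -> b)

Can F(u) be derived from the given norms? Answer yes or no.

Premise 1 is O(¬b -> ¬u), but O(¬b) is not derivable from the premises, so it does not yield O(¬u).
No other premise forces O(¬u). An ideal world satisfying every premise can still have u true, so F(u) is not derivable.

No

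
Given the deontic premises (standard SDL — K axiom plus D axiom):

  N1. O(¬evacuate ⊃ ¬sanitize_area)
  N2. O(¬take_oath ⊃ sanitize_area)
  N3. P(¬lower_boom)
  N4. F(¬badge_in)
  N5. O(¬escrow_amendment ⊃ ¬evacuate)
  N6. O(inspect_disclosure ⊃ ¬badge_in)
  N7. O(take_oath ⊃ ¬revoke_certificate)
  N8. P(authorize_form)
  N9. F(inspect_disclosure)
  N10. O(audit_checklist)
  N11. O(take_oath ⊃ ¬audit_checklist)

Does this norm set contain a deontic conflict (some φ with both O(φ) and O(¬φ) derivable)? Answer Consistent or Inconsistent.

Premise 6 is O(inspect_disclosure ⊃ ¬badge_in), but O(inspect_disclosure) is not derivable from the premises, so it does not yield O(¬badge_in).
So O(¬badge_in) is not derivable, and the apparent clash with O(badge_in) does not arise.
A world satisfying every obligation exists (e.g. audit_checklist=true, authorize_form=false, badge_in=true, escrow_amendment=true, evacuate=true, inspect_disclosure=false, lower_boom=false, revoke_certificate=false, sanitize_area=true, take_oath=false); no atom is both obligatory and forbidden, so the set is consistent.

Consistent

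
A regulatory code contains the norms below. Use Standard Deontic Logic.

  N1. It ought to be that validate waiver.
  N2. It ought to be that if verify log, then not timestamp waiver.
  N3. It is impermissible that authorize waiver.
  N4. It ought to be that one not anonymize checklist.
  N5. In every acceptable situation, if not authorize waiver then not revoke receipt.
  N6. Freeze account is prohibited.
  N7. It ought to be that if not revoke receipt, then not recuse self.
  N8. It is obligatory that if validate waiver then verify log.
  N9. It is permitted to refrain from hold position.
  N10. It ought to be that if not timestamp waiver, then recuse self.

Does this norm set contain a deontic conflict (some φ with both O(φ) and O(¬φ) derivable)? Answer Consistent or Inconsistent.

Inconsistent

F(authorize_waiver) at premise 3 means O(¬authorize_waiver).
Applying K to premise 5 (O(¬authorize_waiver → ¬revoke_receipt)) and O(¬authorize_waiver) yields O(¬revoke_receipt).
With premise 7, O(¬revoke_receipt → ¬recuse_self), the K-axiom yields O(¬recuse_self).
The contrapositive of premise 10 (O(¬timestamp_waiver → recuse_self)) is O(¬recuse_self → timestamp_waiver), and O(¬recuse_self) is already established, so O(timestamp_waiver).
Premise 2, O(verify_log → ¬timestamp_waiver), contraposes to O(timestamp_waiver → ¬verify_log); with O(timestamp_waiver) we get O(¬verify_log).
Premise 8 is O(validate_waiver → verify_log); contrapositively O(¬verify_log → ¬validate_waiver). Since O(¬verify_log) holds, K gives O(¬validate_waiver).
However, premise 1 gives O(validate_waiver).
We now have both O(¬validate_waiver) and O(validate_waiver) — validate_waiver is simultaneously obligatory and forbidden, violating the D-axiom.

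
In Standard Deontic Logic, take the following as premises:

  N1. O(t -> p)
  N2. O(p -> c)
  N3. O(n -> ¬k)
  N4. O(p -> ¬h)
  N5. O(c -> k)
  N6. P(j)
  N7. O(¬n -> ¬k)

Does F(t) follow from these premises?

By case analysis on ¬n: premise 7 gives O(¬n -> ¬k) and premise 3 gives O(n -> ¬k), so O(¬k) either way.
Premise 5 is O(c -> k); contrapositively O(¬k -> ¬c). Since O(¬k) holds, K gives O(¬c).
Premise 2 is O(p -> c); contrapositively O(¬c -> ¬p). Since O(¬c) holds, K gives O(¬p).
The contrapositive of premise 1 (O(t -> p)) is O(¬p -> ¬t), and O(¬p) is already established, so O(¬t).
Premises 4, 6 do not contribute to this derivation.
So O(¬t) holds, i.e. F(t). The claim follows.

Yes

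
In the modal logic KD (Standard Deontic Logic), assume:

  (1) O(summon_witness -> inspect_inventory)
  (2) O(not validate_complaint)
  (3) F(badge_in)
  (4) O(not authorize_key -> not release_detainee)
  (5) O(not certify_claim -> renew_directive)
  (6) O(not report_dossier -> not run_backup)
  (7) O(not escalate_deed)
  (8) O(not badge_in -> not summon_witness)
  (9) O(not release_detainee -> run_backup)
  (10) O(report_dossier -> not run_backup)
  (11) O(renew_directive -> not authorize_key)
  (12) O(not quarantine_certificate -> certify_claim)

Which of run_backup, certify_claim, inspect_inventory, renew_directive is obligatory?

certify_claim

Premises 10 and 6 are O(report_dossier -> not run_backup) and O(not report_dossier -> not run_backup); every ideal world satisfies report_dossier or not report_dossier, so in either case not run_backup holds — hence O(not run_backup).
Premise 9, O(not release_detainee -> run_backup), contraposes to O(not run_backup -> release_detainee); with O(not run_backup) we get O(release_detainee).
Premise 4, O(not authorize_key -> not release_detainee), contraposes to O(release_detainee -> authorize_key); with O(release_detainee) we get O(authorize_key).
Premise 11, O(renew_directive -> not authorize_key), contraposes to O(authorize_key -> not renew_directive); with O(authorize_key) we get O(not renew_directive).
The contrapositive of premise 5 (O(not certify_claim -> renew_directive)) is O(not renew_directive -> certify_claim), and O(not renew_directive) is already established, so O(certify_claim).
So O(certify_claim) holds — certify_claim is obligatory. None of the other listed options is made obligatory by any chain of premises.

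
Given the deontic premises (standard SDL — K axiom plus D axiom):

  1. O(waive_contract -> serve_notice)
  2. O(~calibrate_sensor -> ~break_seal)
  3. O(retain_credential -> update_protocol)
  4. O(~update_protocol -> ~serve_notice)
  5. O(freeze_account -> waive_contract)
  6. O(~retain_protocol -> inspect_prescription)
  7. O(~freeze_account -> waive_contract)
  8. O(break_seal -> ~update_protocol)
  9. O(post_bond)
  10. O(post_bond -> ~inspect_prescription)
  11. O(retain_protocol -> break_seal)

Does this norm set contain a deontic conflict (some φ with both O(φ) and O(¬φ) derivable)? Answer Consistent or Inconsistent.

Inconsistent

Premises 7 and 5 are O(~freeze_account -> waive_contract) and O(freeze_account -> waive_contract); every ideal world satisfies ~freeze_account or freeze_account, so in either case waive_contract holds — hence O(waive_contract).
With premise 1, O(waive_contract -> serve_notice), the K-axiom yields O(serve_notice).
Premise 4, O(~update_protocol -> ~serve_notice), contraposes to O(serve_notice -> update_protocol); with O(serve_notice) we get O(update_protocol).
The contrapositive of premise 8 (O(break_seal -> ~update_protocol)) is O(update_protocol -> ~break_seal), and O(update_protocol) is already established, so O(~break_seal).
Premise 11 is O(retain_protocol -> break_seal); contrapositively O(~break_seal -> ~retain_protocol). Since O(~break_seal) holds, K gives O(~retain_protocol).
With premise 6, O(~retain_protocol -> inspect_prescription), the K-axiom yields O(inspect_prescription).
Premise 10 is O(post_bond -> ~inspect_prescription); contrapositively O(inspect_prescription -> ~post_bond). Since O(inspect_prescription) holds, K gives O(~post_bond).
Yet premise 9 states O(post_bond).
We now have both O(~post_bond) and O(post_bond) — post_bond is simultaneously obligatory and forbidden, violating the D-axiom.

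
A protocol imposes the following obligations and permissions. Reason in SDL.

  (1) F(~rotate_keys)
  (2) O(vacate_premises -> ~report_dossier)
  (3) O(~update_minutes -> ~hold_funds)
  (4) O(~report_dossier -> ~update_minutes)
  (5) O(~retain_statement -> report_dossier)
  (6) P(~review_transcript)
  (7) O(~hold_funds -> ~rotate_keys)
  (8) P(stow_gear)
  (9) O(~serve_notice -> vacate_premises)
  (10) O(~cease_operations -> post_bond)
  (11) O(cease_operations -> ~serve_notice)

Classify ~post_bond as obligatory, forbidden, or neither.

Forbidden

Premise 1, F(~rotate_keys), is equivalent to O(rotate_keys).
The contrapositive of premise 7 (O(~hold_funds -> ~rotate_keys)) is O(rotate_keys -> hold_funds), and O(rotate_keys) is already established, so O(hold_funds).
Premise 3, O(~update_minutes -> ~hold_funds), contraposes to O(hold_funds -> update_minutes); with O(hold_funds) we get O(update_minutes).
Premise 4, O(~report_dossier -> ~update_minutes), contraposes to O(update_minutes -> report_dossier); with O(update_minutes) we get O(report_dossier).
The contrapositive of premise 2 (O(vacate_premises -> ~report_dossier)) is O(report_dossier -> ~vacate_premises), and O(report_dossier) is already established, so O(~vacate_premises).
The contrapositive of premise 9 (O(~serve_notice -> vacate_premises)) is O(~vacate_premises -> serve_notice), and O(~vacate_premises) is already established, so O(serve_notice).
Premise 11, O(cease_operations -> ~serve_notice), contraposes to O(serve_notice -> ~cease_operations); with O(serve_notice) we get O(~cease_operations).
From O(~cease_operations) and premise 10, O(~cease_operations -> post_bond), we obtain O(post_bond).
Premises 5, 6, 8 do not contribute to this derivation.
Thus O(post_bond), which is F(~post_bond): ~post_bond is forbidden.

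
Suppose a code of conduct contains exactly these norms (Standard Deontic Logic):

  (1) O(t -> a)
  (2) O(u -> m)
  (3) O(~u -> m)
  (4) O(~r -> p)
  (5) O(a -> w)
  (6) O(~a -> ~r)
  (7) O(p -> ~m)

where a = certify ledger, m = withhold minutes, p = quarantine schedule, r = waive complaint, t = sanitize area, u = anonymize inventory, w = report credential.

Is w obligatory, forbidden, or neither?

Obligatory

By case analysis on u: premise 2 gives O(u -> m) and premise 3 gives O(~u -> m), so O(m) either way.
The contrapositive of premise 7 (O(p -> ~m)) is O(m -> ~p), and O(m) is already established, so O(~p).
The contrapositive of premise 4 (O(~r -> p)) is O(~p -> r), and O(~p) is already established, so O(r).
The contrapositive of premise 6 (O(~a -> ~r)) is O(r -> a), and O(r) is already established, so O(a).
Applying K to premise 5 (O(a -> w)) and O(a) yields O(w).
Premise 1 does not contribute to this derivation.
Hence w is obligatory.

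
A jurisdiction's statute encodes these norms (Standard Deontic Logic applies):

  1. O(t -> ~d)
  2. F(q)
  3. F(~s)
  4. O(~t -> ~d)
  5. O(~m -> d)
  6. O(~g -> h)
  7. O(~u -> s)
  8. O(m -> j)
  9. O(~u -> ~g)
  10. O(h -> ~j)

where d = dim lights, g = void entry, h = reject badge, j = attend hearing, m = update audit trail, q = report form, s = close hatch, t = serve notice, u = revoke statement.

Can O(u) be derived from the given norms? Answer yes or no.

Yes

Premises 1 and 4 are O(t -> ~d) and O(~t -> ~d); every ideal world satisfies t or ~t, so in either case ~d holds — hence O(~d).
Premise 5, O(~m -> d), contraposes to O(~d -> m); with O(~d) we get O(m).
With premise 8, O(m -> j), the K-axiom yields O(j).
Premise 10, O(h -> ~j), contraposes to O(j -> ~h); with O(j) we get O(~h).
Premise 6 is O(~g -> h); contrapositively O(~h -> g). Since O(~h) holds, K gives O(g).
Premise 9 is O(~u -> ~g); contrapositively O(g -> u). Since O(g) holds, K gives O(u).
Premises 2, 3, 7 do not contribute to this derivation.
So O(u) follows.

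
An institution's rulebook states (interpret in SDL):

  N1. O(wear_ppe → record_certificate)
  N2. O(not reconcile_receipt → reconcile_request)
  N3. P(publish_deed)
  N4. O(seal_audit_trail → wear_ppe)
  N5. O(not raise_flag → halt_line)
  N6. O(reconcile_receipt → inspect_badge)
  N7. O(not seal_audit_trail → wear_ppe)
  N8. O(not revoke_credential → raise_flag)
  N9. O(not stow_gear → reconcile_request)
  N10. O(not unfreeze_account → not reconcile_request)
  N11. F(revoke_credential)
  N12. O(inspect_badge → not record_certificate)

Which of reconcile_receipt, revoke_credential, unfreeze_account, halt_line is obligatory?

unfreeze_account

Premises 4 and 7 are O(seal_audit_trail → wear_ppe) and O(not seal_audit_trail → wear_ppe); every ideal world satisfies seal_audit_trail or not seal_audit_trail, so in either case wear_ppe holds — hence O(wear_ppe).
Applying K to premise 1 (O(wear_ppe → record_certificate)) and O(wear_ppe) yields O(record_certificate).
Premise 12 is O(inspect_badge → not record_certificate); contrapositively O(record_certificate → not inspect_badge). Since O(record_certificate) holds, K gives O(not inspect_badge).
Premise 6, O(reconcile_receipt → inspect_badge), contraposes to O(not inspect_badge → not reconcile_receipt); with O(not inspect_badge) we get O(not reconcile_receipt).
Applying K to premise 2 (O(not reconcile_receipt → reconcile_request)) and O(not reconcile_receipt) yields O(reconcile_request).
Premise 10, O(not unfreeze_account → not reconcile_request), contraposes to O(reconcile_request → unfreeze_account); with O(reconcile_request) we get O(unfreeze_account).
So O(unfreeze_account) holds — unfreeze_account is obligatory. None of the other listed options is made obligatory by any chain of premises.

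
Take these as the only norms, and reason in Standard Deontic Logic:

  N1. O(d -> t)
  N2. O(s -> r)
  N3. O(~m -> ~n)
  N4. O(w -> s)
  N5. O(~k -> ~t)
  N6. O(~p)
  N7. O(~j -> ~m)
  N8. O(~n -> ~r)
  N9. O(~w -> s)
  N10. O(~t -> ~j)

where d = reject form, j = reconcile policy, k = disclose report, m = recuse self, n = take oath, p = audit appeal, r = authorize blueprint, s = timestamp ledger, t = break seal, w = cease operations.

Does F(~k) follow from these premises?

Premises 9 and 4 cover both cases: O(~w -> s) and O(w -> s). Since ~w ∨ w is a tautology, O(s) follows.
From O(s) and premise 2, O(s -> r), we obtain O(r).
Premise 8, O(~n -> ~r), contraposes to O(r -> n); with O(r) we get O(n).
Premise 3 is O(~m -> ~n); contrapositively O(n -> m). Since O(n) holds, K gives O(m).
Premise 7, O(~j -> ~m), contraposes to O(m -> j); with O(m) we get O(j).
The contrapositive of premise 10 (O(~t -> ~j)) is O(j -> t), and O(j) is already established, so O(t).
Premise 5 is O(~k -> ~t); contrapositively O(t -> k). Since O(t) holds, K gives O(k).
Premises 1, 6 do not contribute to this derivation.
So O(k) holds, i.e. F(~k). The claim follows.

Yes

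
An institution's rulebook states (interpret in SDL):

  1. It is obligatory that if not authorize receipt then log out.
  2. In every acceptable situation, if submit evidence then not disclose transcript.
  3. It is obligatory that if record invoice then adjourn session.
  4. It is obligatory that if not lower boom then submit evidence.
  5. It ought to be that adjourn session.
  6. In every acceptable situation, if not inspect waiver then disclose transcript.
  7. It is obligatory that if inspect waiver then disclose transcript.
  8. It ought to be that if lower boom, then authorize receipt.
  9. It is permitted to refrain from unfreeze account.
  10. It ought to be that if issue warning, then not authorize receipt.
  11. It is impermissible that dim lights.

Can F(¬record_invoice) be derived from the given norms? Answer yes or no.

Premise 3 is O(record_invoice → adjourn_session); even if O(adjourn_session) held, inferring O(record_invoice) would be affirming the consequent — invalid.
No other premise forces O(record_invoice). An ideal world satisfying every premise can still have ¬record_invoice true, so F(¬record_invoice) is not derivable.

No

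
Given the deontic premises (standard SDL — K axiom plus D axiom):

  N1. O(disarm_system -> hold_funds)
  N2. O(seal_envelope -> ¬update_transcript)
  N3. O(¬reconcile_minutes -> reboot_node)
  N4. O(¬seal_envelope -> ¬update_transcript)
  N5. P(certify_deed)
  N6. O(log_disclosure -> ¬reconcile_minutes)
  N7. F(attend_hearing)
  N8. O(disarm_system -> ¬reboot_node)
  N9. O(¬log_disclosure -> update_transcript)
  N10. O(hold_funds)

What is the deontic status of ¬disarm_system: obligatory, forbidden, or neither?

Premises 2 and 4 cover both cases: O(seal_envelope -> ¬update_transcript) and O(¬seal_envelope -> ¬update_transcript). Since seal_envelope ∨ ¬seal_envelope is a tautology, O(¬update_transcript) follows.
Premise 9 is O(¬log_disclosure -> update_transcript); contrapositively O(¬update_transcript -> log_disclosure). Since O(¬update_transcript) holds, K gives O(log_disclosure).
Premise 6 is O(log_disclosure -> ¬reconcile_minutes); since O(log_disclosure), deontic closure gives O(¬reconcile_minutes).
Applying K to premise 3 (O(¬reconcile_minutes -> reboot_node)) and O(¬reconcile_minutes) yields O(reboot_node).
The contrapositive of premise 8 (O(disarm_system -> ¬reboot_node)) is O(reboot_node -> ¬disarm_system), and O(reboot_node) is already established, so O(¬disarm_system).
Premises 1, 5, 7, 10 do not contribute to this derivation.
Hence ¬disarm_system is obligatory.

Obligatory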